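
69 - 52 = 17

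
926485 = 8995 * 103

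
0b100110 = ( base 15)28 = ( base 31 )17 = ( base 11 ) 35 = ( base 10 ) 38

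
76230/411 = 25410/137 = 185.47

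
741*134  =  99294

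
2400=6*400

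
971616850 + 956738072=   1928354922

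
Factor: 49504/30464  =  13/8 = 2^ (- 3)*13^1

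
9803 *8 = 78424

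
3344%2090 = 1254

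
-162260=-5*32452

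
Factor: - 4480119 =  - 3^2*7^2*10159^1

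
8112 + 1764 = 9876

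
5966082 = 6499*918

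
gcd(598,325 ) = 13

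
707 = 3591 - 2884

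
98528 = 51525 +47003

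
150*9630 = 1444500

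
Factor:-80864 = - 2^5*7^1*19^2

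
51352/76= 675 + 13/19 = 675.68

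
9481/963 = 9+814/963 = 9.85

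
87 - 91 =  - 4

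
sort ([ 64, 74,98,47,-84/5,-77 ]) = [-77, - 84/5, 47,  64,74, 98 ]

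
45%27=18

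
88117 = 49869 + 38248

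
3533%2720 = 813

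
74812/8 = 9351 + 1/2 = 9351.50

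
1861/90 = 20 + 61/90 =20.68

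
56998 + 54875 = 111873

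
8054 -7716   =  338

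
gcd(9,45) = 9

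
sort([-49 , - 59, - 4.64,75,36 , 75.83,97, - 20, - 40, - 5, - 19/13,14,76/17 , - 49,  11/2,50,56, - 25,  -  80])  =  [ - 80, - 59 , - 49, - 49, -40, - 25, - 20,-5, - 4.64, -19/13, 76/17 , 11/2, 14, 36, 50 , 56,  75,75.83,97]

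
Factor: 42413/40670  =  73/70 = 2^(-1 )*5^(-1 )*7^(-1 )*73^1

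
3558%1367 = 824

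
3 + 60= 63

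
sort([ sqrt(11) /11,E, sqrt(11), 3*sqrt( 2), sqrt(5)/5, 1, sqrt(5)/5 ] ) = [ sqrt( 11 )/11, sqrt( 5) /5, sqrt(5)/5,1, E,sqrt( 11),3 * sqrt( 2 ) ] 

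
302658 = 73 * 4146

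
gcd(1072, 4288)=1072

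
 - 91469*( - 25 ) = 2286725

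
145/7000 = 29/1400 = 0.02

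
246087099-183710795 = 62376304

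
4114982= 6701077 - 2586095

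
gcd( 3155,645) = 5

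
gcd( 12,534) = 6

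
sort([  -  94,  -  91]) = [ - 94, - 91]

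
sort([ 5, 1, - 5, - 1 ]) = [ - 5,-1, 1 , 5]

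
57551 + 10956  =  68507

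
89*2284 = 203276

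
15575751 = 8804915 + 6770836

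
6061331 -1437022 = 4624309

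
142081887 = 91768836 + 50313051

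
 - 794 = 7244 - 8038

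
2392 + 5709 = 8101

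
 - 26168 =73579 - 99747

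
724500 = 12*60375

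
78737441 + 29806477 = 108543918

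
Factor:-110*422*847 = - 2^2* 5^1 * 7^1*11^3*211^1=- 39317740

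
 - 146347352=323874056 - 470221408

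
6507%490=137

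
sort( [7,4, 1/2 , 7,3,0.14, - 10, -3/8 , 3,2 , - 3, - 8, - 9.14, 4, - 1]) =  [ - 10 , - 9.14, - 8, - 3, - 1, - 3/8,  0.14,  1/2, 2,  3, 3,4, 4, 7, 7] 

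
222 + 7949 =8171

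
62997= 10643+52354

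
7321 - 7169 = 152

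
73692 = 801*92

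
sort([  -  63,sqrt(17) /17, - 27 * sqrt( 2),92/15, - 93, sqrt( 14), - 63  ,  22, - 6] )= [ - 93, - 63, - 63, - 27* sqrt(2),-6, sqrt( 17)/17, sqrt(14 ), 92/15, 22 ]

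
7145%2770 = 1605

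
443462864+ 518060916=961523780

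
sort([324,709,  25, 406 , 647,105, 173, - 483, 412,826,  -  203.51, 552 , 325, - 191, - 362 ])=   [ - 483, - 362, - 203.51, - 191,25,105 , 173,324, 325, 406,412, 552,  647 , 709, 826] 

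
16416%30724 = 16416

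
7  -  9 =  - 2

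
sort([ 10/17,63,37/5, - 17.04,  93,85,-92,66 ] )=[-92,-17.04, 10/17,  37/5,63,66,85,93 ] 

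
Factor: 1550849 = 67^1*79^1*293^1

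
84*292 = 24528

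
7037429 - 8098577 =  - 1061148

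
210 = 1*210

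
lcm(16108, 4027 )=16108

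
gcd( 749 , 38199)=749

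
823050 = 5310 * 155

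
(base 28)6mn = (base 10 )5343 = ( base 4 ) 1103133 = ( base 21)c29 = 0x14df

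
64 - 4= 60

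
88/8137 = 88/8137 =0.01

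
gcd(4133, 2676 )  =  1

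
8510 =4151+4359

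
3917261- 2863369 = 1053892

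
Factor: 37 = 37^1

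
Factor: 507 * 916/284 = 116103/71=3^1*13^2*71^( - 1)*229^1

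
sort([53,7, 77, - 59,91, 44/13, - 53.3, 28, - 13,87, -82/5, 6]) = [ - 59, - 53.3,  -  82/5, - 13,  44/13, 6, 7,28 , 53,77, 87,91] 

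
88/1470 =44/735 = 0.06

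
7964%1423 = 849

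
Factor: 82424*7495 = 617767880=2^3 * 5^1*1499^1*10303^1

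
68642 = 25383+43259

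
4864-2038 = 2826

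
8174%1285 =464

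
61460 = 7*8780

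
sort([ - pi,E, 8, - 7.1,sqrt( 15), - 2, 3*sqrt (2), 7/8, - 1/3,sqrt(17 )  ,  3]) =[ - 7.1, - pi, - 2, - 1/3,7/8,E,3 , sqrt( 15 ), sqrt( 17), 3*sqrt( 2),8]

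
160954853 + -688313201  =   - 527358348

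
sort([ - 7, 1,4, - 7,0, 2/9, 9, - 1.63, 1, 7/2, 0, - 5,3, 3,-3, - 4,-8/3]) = [-7, - 7, - 5, - 4,-3,-8/3 ,-1.63, 0, 0,2/9,1,1,3,3,7/2,4, 9] 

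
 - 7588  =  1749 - 9337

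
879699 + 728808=1608507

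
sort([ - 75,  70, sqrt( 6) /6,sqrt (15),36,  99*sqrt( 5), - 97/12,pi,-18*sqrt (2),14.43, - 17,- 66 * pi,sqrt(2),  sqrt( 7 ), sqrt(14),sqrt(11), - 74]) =[ - 66 * pi, - 75, - 74, - 18*sqrt ( 2) ,  -  17, - 97/12, sqrt(6 ) /6 , sqrt( 2) , sqrt( 7),pi,sqrt ( 11),  sqrt(14),sqrt(15),14.43,36 , 70,99*sqrt(5)]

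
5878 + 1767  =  7645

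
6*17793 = 106758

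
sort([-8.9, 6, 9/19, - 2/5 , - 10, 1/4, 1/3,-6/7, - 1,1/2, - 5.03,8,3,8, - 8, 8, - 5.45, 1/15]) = [  -  10 , - 8.9, - 8,- 5.45, - 5.03, - 1, - 6/7, - 2/5,1/15, 1/4, 1/3, 9/19,1/2,  3, 6,8, 8,8 ]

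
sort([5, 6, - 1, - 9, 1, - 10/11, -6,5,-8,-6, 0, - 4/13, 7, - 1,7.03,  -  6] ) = [-9,-8, - 6,-6, - 6, - 1, - 1, - 10/11, - 4/13, 0, 1, 5, 5, 6, 7,7.03]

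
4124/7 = 589 + 1/7 = 589.14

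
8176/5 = 1635 + 1/5= 1635.20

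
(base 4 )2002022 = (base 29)9q7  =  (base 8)20212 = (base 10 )8330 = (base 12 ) 49A2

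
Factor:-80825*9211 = - 744479075 = - 5^2*53^1*61^2*151^1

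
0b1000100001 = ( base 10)545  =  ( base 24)MH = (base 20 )175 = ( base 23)10g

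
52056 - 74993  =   - 22937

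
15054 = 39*386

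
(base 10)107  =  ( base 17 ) 65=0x6B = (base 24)4b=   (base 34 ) 35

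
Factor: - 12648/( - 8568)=3^ ( - 1)*7^( - 1)*31^1 = 31/21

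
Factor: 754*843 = 2^1 *3^1*13^1*29^1*281^1 = 635622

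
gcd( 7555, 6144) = 1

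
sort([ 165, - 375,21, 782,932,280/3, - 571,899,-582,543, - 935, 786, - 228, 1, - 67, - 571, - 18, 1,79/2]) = [  -  935, - 582, - 571,-571, - 375 ,  -  228,-67, - 18,1 , 1,21, 79/2,280/3, 165,543,782,786, 899,932]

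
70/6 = 35/3 = 11.67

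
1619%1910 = 1619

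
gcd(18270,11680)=10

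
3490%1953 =1537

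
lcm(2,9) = 18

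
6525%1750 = 1275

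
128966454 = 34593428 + 94373026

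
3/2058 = 1/686  =  0.00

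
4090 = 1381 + 2709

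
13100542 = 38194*343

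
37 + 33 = 70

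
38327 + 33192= 71519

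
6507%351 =189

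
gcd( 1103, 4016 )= 1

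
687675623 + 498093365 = 1185768988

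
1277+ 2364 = 3641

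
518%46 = 12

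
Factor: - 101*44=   -  4444 = -  2^2*11^1*101^1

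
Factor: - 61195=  - 5^1 * 12239^1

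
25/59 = 25/59 = 0.42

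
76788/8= 9598 + 1/2 = 9598.50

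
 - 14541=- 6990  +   - 7551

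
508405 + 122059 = 630464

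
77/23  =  3 + 8/23 = 3.35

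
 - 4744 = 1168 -5912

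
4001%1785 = 431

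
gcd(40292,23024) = 5756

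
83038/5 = 83038/5 = 16607.60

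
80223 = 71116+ 9107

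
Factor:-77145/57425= -15429/11485  =  -3^1*5^(-1)*37^1*139^1 * 2297^(-1 )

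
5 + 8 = 13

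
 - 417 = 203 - 620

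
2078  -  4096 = - 2018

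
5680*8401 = 47717680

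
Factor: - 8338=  - 2^1*11^1*379^1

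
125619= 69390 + 56229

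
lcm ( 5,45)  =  45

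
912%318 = 276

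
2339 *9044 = 21153916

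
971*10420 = 10117820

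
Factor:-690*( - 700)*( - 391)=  - 188853000= - 2^3*3^1*5^3*7^1*  17^1*23^2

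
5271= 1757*3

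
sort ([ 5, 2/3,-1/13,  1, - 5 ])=[ - 5 , - 1/13, 2/3,  1,5] 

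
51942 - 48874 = 3068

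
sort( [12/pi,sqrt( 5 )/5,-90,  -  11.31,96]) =[- 90, - 11.31, sqrt( 5) /5, 12/pi,  96 ]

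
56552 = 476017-419465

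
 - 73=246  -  319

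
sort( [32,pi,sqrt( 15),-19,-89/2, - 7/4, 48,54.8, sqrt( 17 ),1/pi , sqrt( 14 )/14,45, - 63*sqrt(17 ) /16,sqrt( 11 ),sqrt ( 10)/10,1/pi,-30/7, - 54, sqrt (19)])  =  [ - 54, - 89/2,-19,-63* sqrt( 17 )/16, - 30/7, - 7/4, sqrt( 14)/14,sqrt(10 )/10,1/pi,1/pi , pi,sqrt(11),sqrt(15),sqrt(17), sqrt( 19),32,45,48 , 54.8 ]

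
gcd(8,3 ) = 1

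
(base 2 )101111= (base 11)43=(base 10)47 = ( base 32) 1f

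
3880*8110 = 31466800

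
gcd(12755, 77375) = 5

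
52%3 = 1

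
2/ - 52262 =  - 1 + 26130/26131 = - 0.00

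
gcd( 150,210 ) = 30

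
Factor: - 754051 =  - 193^1*3907^1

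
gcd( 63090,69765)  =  15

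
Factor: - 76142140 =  - 2^2*5^1*307^1*12401^1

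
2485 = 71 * 35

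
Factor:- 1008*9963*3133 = - 2^4*3^7*7^1 * 13^1*41^1*241^1  =  -31463791632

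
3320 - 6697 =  - 3377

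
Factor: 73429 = 97^1 * 757^1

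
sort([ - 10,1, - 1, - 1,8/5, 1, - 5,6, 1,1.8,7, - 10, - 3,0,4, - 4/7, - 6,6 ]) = [ - 10, - 10 , - 6, - 5,-3, -1, - 1, - 4/7 , 0, 1,  1,1, 8/5,1.8,4,6,6,7]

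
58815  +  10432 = 69247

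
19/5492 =19/5492 = 0.00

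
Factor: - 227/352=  - 2^ ( - 5 )*11^(-1 )* 227^1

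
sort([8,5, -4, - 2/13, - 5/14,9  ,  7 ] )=[- 4, - 5/14,  -  2/13,  5,7, 8 , 9 ]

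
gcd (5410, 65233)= 1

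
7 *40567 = 283969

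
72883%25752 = 21379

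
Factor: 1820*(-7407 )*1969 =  - 26543577060 = - 2^2* 3^2*5^1*7^1*11^1*13^1*179^1*823^1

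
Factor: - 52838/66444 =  - 26419/33222 = - 2^ (-1 )*3^( - 1 )*7^( - 2)*29^1 * 113^( - 1 )*911^1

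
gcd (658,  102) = 2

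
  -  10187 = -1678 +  - 8509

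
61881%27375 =7131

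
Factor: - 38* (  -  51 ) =2^1*3^1*17^1*19^1 = 1938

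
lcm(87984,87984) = 87984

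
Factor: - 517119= - 3^1*172373^1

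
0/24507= 0  =  0.00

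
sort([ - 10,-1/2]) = [ - 10, - 1/2]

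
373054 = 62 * 6017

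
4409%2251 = 2158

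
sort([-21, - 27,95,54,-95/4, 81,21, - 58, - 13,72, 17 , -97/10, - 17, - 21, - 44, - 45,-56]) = [ - 58, - 56, - 45, - 44, - 27 , - 95/4 ,  -  21 , - 21, - 17,-13 , - 97/10,  17,21,54,72,  81,95 ] 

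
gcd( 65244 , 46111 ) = 1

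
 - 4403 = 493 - 4896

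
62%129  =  62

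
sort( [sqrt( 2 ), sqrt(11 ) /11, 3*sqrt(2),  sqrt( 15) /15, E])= [sqrt ( 15 )/15, sqrt(11)/11, sqrt(2)  ,  E,3*sqrt(2) ]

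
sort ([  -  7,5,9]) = [  -  7,5, 9] 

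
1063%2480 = 1063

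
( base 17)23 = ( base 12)31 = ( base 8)45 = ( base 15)27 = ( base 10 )37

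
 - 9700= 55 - 9755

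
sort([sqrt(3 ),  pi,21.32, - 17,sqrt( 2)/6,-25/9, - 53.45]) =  [ - 53.45, - 17 , - 25/9,  sqrt(2)/6,sqrt(3), pi, 21.32 ]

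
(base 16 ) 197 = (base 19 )128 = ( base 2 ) 110010111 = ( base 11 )340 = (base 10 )407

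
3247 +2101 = 5348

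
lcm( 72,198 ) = 792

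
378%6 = 0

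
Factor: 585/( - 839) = -3^2*5^1*13^1*839^ ( - 1 )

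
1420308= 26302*54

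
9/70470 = 1/7830 = 0.00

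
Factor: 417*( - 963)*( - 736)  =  295556256 = 2^5* 3^3 * 23^1 *107^1*139^1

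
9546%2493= 2067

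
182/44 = 91/22 = 4.14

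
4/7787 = 4/7787 = 0.00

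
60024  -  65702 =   -  5678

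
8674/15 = 578+4/15 = 578.27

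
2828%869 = 221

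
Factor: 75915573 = 3^1*449^1 *56359^1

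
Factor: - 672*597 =-2^5* 3^2 * 7^1*199^1  =  - 401184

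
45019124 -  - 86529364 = 131548488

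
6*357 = 2142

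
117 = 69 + 48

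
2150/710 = 215/71  =  3.03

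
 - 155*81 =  - 12555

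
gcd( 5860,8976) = 4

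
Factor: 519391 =519391^1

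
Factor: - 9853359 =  - 3^1 * 29^1 * 37^1*3061^1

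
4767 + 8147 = 12914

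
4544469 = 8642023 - 4097554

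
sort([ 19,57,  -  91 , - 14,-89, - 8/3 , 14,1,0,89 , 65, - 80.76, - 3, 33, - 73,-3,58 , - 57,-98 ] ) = [-98, - 91, - 89, - 80.76, - 73, - 57, - 14, - 3, - 3,-8/3,0 , 1,14,19, 33, 57, 58,65,89 ] 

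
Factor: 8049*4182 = 2^1 * 3^2 * 17^1*41^1*2683^1= 33660918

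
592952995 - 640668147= -47715152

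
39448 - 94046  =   - 54598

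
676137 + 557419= 1233556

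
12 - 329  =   -317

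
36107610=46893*770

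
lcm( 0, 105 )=0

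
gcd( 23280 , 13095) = 1455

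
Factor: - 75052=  - 2^2*29^1*647^1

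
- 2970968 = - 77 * 38584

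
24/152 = 3/19 = 0.16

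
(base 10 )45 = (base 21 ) 23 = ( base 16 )2D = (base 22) 21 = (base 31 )1E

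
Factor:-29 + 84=55  =  5^1*11^1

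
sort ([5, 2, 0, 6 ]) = [ 0 , 2, 5, 6]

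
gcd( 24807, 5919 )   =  3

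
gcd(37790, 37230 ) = 10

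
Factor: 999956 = 2^2*249989^1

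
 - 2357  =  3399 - 5756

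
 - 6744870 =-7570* 891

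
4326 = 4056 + 270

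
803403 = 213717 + 589686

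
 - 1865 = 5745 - 7610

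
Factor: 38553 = 3^1*71^1*181^1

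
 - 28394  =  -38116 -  - 9722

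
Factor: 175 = 5^2*7^1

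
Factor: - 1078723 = - 23^1*46901^1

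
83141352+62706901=145848253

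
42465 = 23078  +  19387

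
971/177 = 5 + 86/177 = 5.49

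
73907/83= 890 + 37/83 = 890.45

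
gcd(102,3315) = 51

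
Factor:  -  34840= -2^3*5^1*13^1*67^1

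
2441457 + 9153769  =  11595226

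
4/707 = 4/707 = 0.01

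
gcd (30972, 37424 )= 4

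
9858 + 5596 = 15454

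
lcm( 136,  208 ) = 3536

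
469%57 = 13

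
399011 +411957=810968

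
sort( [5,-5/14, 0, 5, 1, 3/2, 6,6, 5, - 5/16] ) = [-5/14, - 5/16, 0, 1,3/2, 5, 5, 5,6,6 ]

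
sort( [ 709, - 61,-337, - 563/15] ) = [ - 337, - 61, - 563/15, 709]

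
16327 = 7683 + 8644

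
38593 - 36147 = 2446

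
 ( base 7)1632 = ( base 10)660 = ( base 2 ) 1010010100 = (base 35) IU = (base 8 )1224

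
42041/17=2473 = 2473.00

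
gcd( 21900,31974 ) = 438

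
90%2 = 0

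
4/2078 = 2/1039 =0.00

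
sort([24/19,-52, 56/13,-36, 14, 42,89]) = [ - 52, - 36, 24/19,56/13,14, 42, 89]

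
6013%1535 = 1408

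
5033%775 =383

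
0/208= 0 = 0.00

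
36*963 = 34668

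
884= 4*221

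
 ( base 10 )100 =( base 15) 6a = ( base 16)64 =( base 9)121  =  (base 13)79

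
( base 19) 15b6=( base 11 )6742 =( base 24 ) f9n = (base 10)8879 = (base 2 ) 10001010101111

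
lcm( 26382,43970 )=131910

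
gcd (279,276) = 3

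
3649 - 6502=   -  2853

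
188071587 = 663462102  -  475390515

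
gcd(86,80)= 2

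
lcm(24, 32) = 96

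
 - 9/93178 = -9/93178  =  - 0.00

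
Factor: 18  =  2^1*3^2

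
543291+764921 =1308212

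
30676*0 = 0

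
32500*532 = 17290000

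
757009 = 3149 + 753860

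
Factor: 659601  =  3^2*83^1*883^1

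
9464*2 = 18928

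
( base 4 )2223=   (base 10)171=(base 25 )6L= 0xAB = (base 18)99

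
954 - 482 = 472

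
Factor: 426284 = 2^2*19^1 *71^1*79^1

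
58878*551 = 32441778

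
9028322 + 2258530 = 11286852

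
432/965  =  432/965 = 0.45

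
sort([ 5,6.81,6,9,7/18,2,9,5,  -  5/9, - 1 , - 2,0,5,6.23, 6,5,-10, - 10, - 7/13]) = [ - 10, - 10, - 2, - 1, - 5/9, - 7/13, 0 , 7/18,2,5 , 5,5 , 5,6 , 6 , 6.23, 6.81, 9,9]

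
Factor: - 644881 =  - 644881^1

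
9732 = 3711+6021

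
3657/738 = 1219/246 = 4.96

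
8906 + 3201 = 12107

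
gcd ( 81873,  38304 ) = 9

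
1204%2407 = 1204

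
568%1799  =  568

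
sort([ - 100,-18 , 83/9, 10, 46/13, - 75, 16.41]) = [ - 100,-75, - 18,46/13 , 83/9,10,16.41 ] 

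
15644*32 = 500608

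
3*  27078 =81234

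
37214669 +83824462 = 121039131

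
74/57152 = 37/28576 = 0.00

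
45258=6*7543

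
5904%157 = 95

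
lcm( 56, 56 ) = 56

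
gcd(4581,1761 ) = 3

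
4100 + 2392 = 6492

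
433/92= 4 + 65/92 = 4.71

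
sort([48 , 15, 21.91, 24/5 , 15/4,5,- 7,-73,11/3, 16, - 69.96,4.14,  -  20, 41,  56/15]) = [ - 73, - 69.96, - 20, - 7, 11/3, 56/15, 15/4, 4.14,24/5,5,15,16, 21.91, 41,  48] 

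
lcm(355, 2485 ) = 2485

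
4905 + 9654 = 14559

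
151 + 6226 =6377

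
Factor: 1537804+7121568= 8659372= 2^2*2164843^1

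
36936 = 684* 54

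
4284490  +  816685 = 5101175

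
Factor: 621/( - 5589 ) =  - 3^( - 2 ) = -1/9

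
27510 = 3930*7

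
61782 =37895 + 23887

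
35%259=35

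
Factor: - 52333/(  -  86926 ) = 2^( - 1)*7^( - 2)* 59^1 = 59/98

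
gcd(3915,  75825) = 45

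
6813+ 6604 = 13417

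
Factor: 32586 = 2^1*3^1*5431^1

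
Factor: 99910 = 2^1*5^1*97^1*103^1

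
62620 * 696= 43583520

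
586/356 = 293/178= 1.65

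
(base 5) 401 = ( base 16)65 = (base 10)101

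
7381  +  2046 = 9427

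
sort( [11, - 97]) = [-97,  11 ]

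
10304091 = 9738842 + 565249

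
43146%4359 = 3915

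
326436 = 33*9892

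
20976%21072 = 20976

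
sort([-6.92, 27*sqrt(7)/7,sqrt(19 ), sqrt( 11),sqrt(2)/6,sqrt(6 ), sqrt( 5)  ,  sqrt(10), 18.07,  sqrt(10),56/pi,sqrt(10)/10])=[-6.92,sqrt( 2) /6,sqrt(10) /10,sqrt( 5)  ,  sqrt(6 ) , sqrt(10),sqrt(10),  sqrt( 11),  sqrt( 19 ), 27 * sqrt(7 ) /7,56/pi,18.07] 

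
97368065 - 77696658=19671407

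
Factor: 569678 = 2^1*284839^1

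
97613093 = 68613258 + 28999835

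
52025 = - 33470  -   - 85495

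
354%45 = 39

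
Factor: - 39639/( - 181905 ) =5^( - 1 )*67^(-1) * 73^1  =  73/335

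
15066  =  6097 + 8969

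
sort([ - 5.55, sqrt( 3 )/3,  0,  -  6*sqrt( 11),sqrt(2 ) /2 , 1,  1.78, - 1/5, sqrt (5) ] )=[ - 6*sqrt( 11),  -  5.55, - 1/5, 0,  sqrt(3) /3,sqrt( 2) /2, 1, 1.78,  sqrt(5 ) ] 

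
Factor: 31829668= 2^2*13^1*612109^1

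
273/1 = 273=273.00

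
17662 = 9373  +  8289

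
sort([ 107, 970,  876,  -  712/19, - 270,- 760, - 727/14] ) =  [ - 760,- 270, - 727/14, - 712/19,  107,876,  970] 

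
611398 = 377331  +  234067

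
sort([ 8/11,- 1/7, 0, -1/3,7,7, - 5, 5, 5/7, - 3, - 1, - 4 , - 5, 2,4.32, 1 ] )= [ - 5,-5 , - 4,  -  3, - 1, - 1/3, - 1/7,0, 5/7 , 8/11,  1,2,4.32, 5,7,7] 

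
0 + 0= 0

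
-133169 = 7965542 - 8098711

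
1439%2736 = 1439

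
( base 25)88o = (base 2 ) 1010001101000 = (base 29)664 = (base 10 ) 5224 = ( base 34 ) 4HM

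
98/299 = 98/299 = 0.33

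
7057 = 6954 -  - 103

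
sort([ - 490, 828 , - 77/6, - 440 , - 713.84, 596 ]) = [ - 713.84,  -  490 , - 440, - 77/6,  596,828]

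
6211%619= 21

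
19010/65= 3802/13 = 292.46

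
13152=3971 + 9181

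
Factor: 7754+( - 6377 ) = 3^4 * 17^1 =1377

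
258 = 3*86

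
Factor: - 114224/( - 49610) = 2^3*5^( - 1)*41^ ( - 1 )*59^1 = 472/205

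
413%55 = 28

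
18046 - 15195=2851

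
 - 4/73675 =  - 1 + 73671/73675 = -  0.00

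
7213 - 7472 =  - 259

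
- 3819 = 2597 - 6416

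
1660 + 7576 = 9236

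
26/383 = 26/383 = 0.07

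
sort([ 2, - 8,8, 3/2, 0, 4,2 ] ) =[ - 8, 0 , 3/2, 2,  2, 4, 8]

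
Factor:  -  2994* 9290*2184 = -60746343840 = -2^5*3^2 * 5^1*7^1*13^1 * 499^1 * 929^1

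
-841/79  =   - 11 + 28/79 =- 10.65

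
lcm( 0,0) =0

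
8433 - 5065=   3368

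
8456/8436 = 1 + 5/2109 = 1.00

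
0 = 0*17757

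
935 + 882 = 1817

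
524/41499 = 524/41499 = 0.01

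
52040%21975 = 8090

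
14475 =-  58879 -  - 73354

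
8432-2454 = 5978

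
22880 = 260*88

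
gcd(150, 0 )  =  150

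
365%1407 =365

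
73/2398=73/2398=0.03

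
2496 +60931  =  63427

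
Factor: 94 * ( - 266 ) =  - 25004 = - 2^2*7^1*19^1 * 47^1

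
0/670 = 0 = 0.00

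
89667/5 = 89667/5 = 17933.40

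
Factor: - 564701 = - 564701^1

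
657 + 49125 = 49782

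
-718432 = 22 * ( - 32656 )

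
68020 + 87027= 155047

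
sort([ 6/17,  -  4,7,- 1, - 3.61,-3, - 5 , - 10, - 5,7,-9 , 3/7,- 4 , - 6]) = [ - 10, - 9, - 6, - 5, - 5, - 4, - 4, - 3.61, - 3, - 1, 6/17, 3/7,7,7 ]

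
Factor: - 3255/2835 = -3^( - 3)*31^1  =  - 31/27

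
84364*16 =1349824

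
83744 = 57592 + 26152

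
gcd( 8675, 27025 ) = 25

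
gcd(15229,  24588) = 1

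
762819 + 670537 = 1433356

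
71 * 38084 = 2703964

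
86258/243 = 86258/243 =354.97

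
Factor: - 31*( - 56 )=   2^3 * 7^1*31^1 = 1736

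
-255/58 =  - 255/58 = -4.40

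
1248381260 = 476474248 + 771907012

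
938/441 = 2 + 8/63 = 2.13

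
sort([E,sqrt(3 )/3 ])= [sqrt(3 ) /3, E]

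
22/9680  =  1/440 = 0.00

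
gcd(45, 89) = 1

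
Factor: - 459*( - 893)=409887= 3^3 *17^1 * 19^1*47^1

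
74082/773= 74082/773 = 95.84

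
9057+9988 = 19045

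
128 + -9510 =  - 9382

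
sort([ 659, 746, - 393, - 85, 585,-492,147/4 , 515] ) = [ - 492,- 393,-85, 147/4, 515,585 , 659, 746 ]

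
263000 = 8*32875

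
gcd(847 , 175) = 7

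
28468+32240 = 60708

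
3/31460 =3/31460= 0.00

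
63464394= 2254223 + 61210171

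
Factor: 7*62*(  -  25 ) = - 10850  =  - 2^1*5^2*7^1 * 31^1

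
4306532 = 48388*89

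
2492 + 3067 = 5559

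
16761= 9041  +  7720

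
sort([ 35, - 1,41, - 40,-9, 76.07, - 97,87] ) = [-97,-40 , - 9, -1,35 , 41,76.07 , 87]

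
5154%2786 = 2368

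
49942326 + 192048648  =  241990974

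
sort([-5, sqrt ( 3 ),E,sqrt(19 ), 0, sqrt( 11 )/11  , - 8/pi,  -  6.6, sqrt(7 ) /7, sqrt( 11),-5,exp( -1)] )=[ -6.6,  -  5, - 5, - 8/pi, 0, sqrt(11)/11, exp ( - 1 ), sqrt (7)/7, sqrt(  3),E, sqrt (11),sqrt( 19) ] 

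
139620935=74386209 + 65234726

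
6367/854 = 7  +  389/854 = 7.46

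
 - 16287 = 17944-34231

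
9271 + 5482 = 14753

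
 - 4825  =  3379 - 8204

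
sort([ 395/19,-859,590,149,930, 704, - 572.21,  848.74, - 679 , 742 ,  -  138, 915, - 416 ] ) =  [ - 859, - 679, - 572.21, - 416, - 138, 395/19,149,590,704,742, 848.74,915,930]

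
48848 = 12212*4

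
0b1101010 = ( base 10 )106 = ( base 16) 6A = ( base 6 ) 254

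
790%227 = 109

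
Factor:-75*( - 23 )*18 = 31050=2^1*3^3 *5^2* 23^1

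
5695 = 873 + 4822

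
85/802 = 85/802 =0.11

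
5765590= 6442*895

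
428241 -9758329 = -9330088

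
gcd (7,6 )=1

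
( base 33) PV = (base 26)16o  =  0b1101011000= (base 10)856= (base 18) 2ba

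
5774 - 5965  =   - 191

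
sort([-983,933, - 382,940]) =[  -  983 , - 382,933, 940 ] 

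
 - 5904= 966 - 6870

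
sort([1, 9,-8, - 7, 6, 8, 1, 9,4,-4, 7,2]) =[ - 8, - 7,  -  4, 1 , 1, 2,4, 6,7, 8,9, 9] 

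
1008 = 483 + 525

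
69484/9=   69484/9=7720.44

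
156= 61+95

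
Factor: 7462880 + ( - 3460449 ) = 4002431^1 = 4002431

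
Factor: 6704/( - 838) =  - 8 = -2^3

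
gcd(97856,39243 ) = 1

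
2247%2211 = 36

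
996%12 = 0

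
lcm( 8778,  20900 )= 438900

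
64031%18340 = 9011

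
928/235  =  3 + 223/235= 3.95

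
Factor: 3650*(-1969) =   -  2^1*5^2 *11^1*73^1*179^1= - 7186850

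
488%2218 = 488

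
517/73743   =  11/1569 = 0.01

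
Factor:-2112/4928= - 3/7 = -3^1 * 7^( - 1)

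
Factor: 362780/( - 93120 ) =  - 187/48=- 2^( - 4) * 3^(-1 )* 11^1*17^1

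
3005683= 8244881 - 5239198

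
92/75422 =46/37711= 0.00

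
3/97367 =3/97367 = 0.00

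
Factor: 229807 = 37^1*6211^1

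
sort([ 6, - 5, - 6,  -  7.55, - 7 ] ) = [ - 7.55,- 7,-6, - 5 , 6 ]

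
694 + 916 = 1610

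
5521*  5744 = 31712624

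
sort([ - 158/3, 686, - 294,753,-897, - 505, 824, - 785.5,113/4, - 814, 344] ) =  [ - 897, - 814, - 785.5,- 505, - 294  ,-158/3,  113/4, 344,  686,753 , 824]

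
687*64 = 43968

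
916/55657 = 916/55657 = 0.02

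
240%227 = 13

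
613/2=306+1/2 = 306.50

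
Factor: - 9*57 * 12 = -6156 = -2^2*3^4*19^1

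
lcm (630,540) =3780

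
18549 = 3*6183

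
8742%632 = 526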